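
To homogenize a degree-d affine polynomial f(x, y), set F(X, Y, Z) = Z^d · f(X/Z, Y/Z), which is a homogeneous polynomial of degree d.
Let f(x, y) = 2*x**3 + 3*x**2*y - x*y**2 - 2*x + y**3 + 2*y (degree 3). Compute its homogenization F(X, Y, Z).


F(X, Y, Z) = 2*X**3 + 3*X**2*Y - X*Y**2 - 2*X*Z**2 + Y**3 + 2*Y*Z**2

deg(f) = 3.
Substitute x = X/Z, y = Y/Z into f, then multiply by Z^3.
  monomial 2·x^3·y^0 ↦ 2·X^3·Y^0·Z^0.
  monomial 3·x^2·y^1 ↦ 3·X^2·Y^1·Z^0.
  monomial -1·x^1·y^2 ↦ -1·X^1·Y^2·Z^0.
  monomial -2·x^1·y^0 ↦ -2·X^1·Y^0·Z^2.
  monomial 1·x^0·y^3 ↦ 1·X^0·Y^3·Z^0.
  monomial 2·x^0·y^1 ↦ 2·X^0·Y^1·Z^2.
Collecting: F(X, Y, Z) = 2*X**3 + 3*X**2*Y - X*Y**2 - 2*X*Z**2 + Y**3 + 2*Y*Z**2.


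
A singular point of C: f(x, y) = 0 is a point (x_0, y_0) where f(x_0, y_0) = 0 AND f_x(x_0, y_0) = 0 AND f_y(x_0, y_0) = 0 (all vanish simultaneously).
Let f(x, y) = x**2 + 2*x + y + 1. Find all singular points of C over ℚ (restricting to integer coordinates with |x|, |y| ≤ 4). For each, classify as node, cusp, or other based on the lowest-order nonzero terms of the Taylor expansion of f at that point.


No singular points in the scanned grid; C is smooth there.

Compute partial derivatives:
  f_x = 2*x + 2.
  f_y = 1.
f_y = 1 is a nonzero constant, so f_y never vanishes: no point (x, y) can satisfy f = f_x = f_y = 0. In particular no (x, y) ∈ {−4, ..., 4}² is singular; the curve is smooth.


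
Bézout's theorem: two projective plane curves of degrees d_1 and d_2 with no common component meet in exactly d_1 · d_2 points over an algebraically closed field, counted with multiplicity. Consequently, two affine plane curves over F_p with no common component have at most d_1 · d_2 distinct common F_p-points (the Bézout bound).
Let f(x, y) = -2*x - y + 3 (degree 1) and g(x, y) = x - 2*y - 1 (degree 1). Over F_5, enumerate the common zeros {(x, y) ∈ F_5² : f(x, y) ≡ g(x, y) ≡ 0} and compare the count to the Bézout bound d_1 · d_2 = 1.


Common zeros: ∅; count = 0; Bézout bound = 1.

deg(f) = 1, deg(g) = 1, so Bézout bound = 1.
Scan x ∈ F_5. For each x, list the y ∈ F_5 with f(x, y) ≡ 0 and those with g(x, y) ≡ 0 (mod 5); the common zeros in that column are the intersection.
  x = 0: f ≡ 0 at y ∈ {3}; g ≡ 0 at y ∈ {2}; common: ∅.
  x = 1: f ≡ 0 at y ∈ {1}; g ≡ 0 at y ∈ {0}; common: ∅.
  x = 2: f ≡ 0 at y ∈ {4}; g ≡ 0 at y ∈ {3}; common: ∅.
  x = 3: f ≡ 0 at y ∈ {2}; g ≡ 0 at y ∈ {1}; common: ∅.
  x = 4: f ≡ 0 at y ∈ {0}; g ≡ 0 at y ∈ {4}; common: ∅.
Collecting: common zeros = ∅, so the count is 0.
Comparison with the Bézout bound: 0 ≤ 1 = deg(f)·deg(g), as expected for curves with no common component (the affine F_5-count falls short of the bound because intersections may lie at infinity, over extension fields, or carry multiplicity).


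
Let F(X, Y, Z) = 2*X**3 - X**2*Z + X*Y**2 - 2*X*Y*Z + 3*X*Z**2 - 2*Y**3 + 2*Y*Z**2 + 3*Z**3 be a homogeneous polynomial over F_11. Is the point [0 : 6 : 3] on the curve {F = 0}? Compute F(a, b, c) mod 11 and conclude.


F(0,6,3) ≡ 10 (mod 11); P is NOT on the curve.

Evaluate F(0, 6, 3) term-by-term (mod 11).
  2*X**3 ↦ 2·0·1·1 = 0
  -X**2*Z ↦ -1·0·1·3 = 0
  X*Y**2 ↦ 1·0·36·1 = 0
  -2*X*Y*Z ↦ -2·0·6·3 = 0
  3*X*Z**2 ↦ 3·0·1·9 = 0
  -2*Y**3 ↦ -2·1·216·1 = -432
  2*Y*Z**2 ↦ 2·1·6·9 = 108
  3*Z**3 ↦ 3·1·1·27 = 81
Sum: F(0, 6, 3) = (0) + (0) + (0) + (0) + (0) + (-432) + (108) + (81) = -243.
Reducing mod 11: -243 ≡ 10 (mod 11).
Since F(a, b, c) ≡ 10 ≠ 0 (mod 11), P does NOT lie on the curve.


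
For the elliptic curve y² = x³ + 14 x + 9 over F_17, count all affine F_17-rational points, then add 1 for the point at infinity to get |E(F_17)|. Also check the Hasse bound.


Affine points = {(0, 3), (0, 14), (5, 0), (7, 5), (7, 12), (8, 2), (8, 15), (11, 7), (11, 10), (12, 1), (12, 16), (13, 5), (13, 12), (14, 5), (14, 12)}; affine count = 15; |E(F_17)| = 16.

Discriminant check: Δ ∝ 4a³ + 27b² = 4·14³ + 27·9² = 4·2744 + 27·81 ≡ 5 (mod 17). Nonzero ⇒ E is nonsingular.
For each x ∈ F_17, compute rhs = x³ + 14·x + 9 mod 17, then count y ∈ F_17 with y² ≡ rhs.
  x = 0: rhs = 9, matching y values: 3, 14 (2 points).
  x = 1: rhs = 7, matching y values: none (0 points).
  x = 2: rhs = 11, matching y values: none (0 points).
  x = 3: rhs = 10, matching y values: none (0 points).
  x = 4: rhs = 10, matching y values: none (0 points).
  x = 5: rhs = 0, matching y values: 0 (1 points).
  x = 6: rhs = 3, matching y values: none (0 points).
  x = 7: rhs = 8, matching y values: 5, 12 (2 points).
  x = 8: rhs = 4, matching y values: 2, 15 (2 points).
  x = 9: rhs = 14, matching y values: none (0 points).
  x = 10: rhs = 10, matching y values: none (0 points).
  x = 11: rhs = 15, matching y values: 7, 10 (2 points).
  x = 12: rhs = 1, matching y values: 1, 16 (2 points).
  x = 13: rhs = 8, matching y values: 5, 12 (2 points).
  x = 14: rhs = 8, matching y values: 5, 12 (2 points).
  x = 15: rhs = 7, matching y values: none (0 points).
  x = 16: rhs = 11, matching y values: none (0 points).
Total affine count: 15.
Full point count |E(F_17)| = 15 + 1 = 16.
Hasse bound: |16 − (17+1)| = |-2| = 2 ≤ 2√17 ≈ 8.2462 ✓.


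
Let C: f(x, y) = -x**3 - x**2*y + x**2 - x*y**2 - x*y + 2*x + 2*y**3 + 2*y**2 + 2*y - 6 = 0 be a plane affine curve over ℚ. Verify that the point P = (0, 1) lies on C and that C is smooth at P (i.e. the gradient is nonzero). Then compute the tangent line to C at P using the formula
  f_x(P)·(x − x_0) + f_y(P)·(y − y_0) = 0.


Tangent line at P: 12*y - 12 = 0.

Step 1: f(0, 1) = 0, so P lies on C.
Step 2: partial derivatives
  f_x(x, y) = -3*x**2 - 2*x*y + 2*x - y**2 - y + 2, f_y(x, y) = -x**2 - 2*x*y - x + 6*y**2 + 4*y + 2.
  f_x(P) = 0, f_y(P) = 12 (gradient nonzero, so P is smooth).
Step 3: tangent line at P: 0·(x − 0) + 12·(y − 1) = 0.
Expanding: 12*y - 12 = 0.


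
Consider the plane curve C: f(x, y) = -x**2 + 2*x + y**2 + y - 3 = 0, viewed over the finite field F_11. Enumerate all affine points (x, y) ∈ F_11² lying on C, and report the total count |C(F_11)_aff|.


Affine F_11-points: {(1, 1), (1, 9), (3, 2), (3, 8), (4, 0), (4, 10), (9, 0), (9, 10), (10, 2), (10, 8)}; count = 10.

For each of the 121 pairs (x, y) ∈ F_11², evaluate f(x, y) mod 11. Record the zeros.
  x = 0: [0↦8, 1↦10, 2↦3, 3↦9, 4↦6, 5↦5, 6↦6, 7↦9, 8↦3, 9↦10, 10↦8]  zeros at y ∈ ∅
  x = 1: [0↦9, 1↦0, 2↦4, 3↦10, 4↦7, 5↦6, 6↦7, 7↦10, 8↦4, 9↦0, 10↦9]  zeros at y ∈ {1, 9}
  x = 2: [0↦8, 1↦10, 2↦3, 3↦9, 4↦6, 5↦5, 6↦6, 7↦9, 8↦3, 9↦10, 10↦8]  zeros at y ∈ ∅
  x = 3: [0↦5, 1↦7, 2↦0, 3↦6, 4↦3, 5↦2, 6↦3, 7↦6, 8↦0, 9↦7, 10↦5]  zeros at y ∈ {2, 8}
  x = 4: [0↦0, 1↦2, 2↦6, 3↦1, 4↦9, 5↦8, 6↦9, 7↦1, 8↦6, 9↦2, 10↦0]  zeros at y ∈ {0, 10}
  x = 5: [0↦4, 1↦6, 2↦10, 3↦5, 4↦2, 5↦1, 6↦2, 7↦5, 8↦10, 9↦6, 10↦4]  zeros at y ∈ ∅
  x = 6: [0↦6, 1↦8, 2↦1, 3↦7, 4↦4, 5↦3, 6↦4, 7↦7, 8↦1, 9↦8, 10↦6]  zeros at y ∈ ∅
  x = 7: [0↦6, 1↦8, 2↦1, 3↦7, 4↦4, 5↦3, 6↦4, 7↦7, 8↦1, 9↦8, 10↦6]  zeros at y ∈ ∅
  x = 8: [0↦4, 1↦6, 2↦10, 3↦5, 4↦2, 5↦1, 6↦2, 7↦5, 8↦10, 9↦6, 10↦4]  zeros at y ∈ ∅
  x = 9: [0↦0, 1↦2, 2↦6, 3↦1, 4↦9, 5↦8, 6↦9, 7↦1, 8↦6, 9↦2, 10↦0]  zeros at y ∈ {0, 10}
  x = 10: [0↦5, 1↦7, 2↦0, 3↦6, 4↦3, 5↦2, 6↦3, 7↦6, 8↦0, 9↦7, 10↦5]  zeros at y ∈ {2, 8}
Collecting zeros: affine points = {(1, 1), (1, 9), (3, 2), (3, 8), (4, 0), (4, 10), (9, 0), (9, 10), (10, 2), (10, 8)}.
Total count |C(F_11)_aff| = 10.


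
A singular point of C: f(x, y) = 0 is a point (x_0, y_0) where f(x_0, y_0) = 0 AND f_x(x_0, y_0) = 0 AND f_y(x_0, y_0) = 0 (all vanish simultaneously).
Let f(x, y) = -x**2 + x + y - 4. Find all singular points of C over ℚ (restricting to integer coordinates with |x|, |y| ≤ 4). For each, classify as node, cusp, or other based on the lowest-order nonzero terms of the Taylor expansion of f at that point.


No singular points in the scanned grid; C is smooth there.

Compute partial derivatives:
  f_x = 1 - 2*x.
  f_y = 1.
f_y = 1 is a nonzero constant, so f_y never vanishes: no point (x, y) can satisfy f = f_x = f_y = 0. In particular no (x, y) ∈ {−4, ..., 4}² is singular; the curve is smooth.


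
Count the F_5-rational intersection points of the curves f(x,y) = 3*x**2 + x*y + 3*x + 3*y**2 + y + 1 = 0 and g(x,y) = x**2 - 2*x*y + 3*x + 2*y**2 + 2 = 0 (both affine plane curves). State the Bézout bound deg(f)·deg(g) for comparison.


Common zeros: {(0, 2), (2, 1)}; count = 2; Bézout bound = 4.

deg(f) = 2, deg(g) = 2, so Bézout bound = 4.
Scan x ∈ F_5. For each x, list the y ∈ F_5 with f(x, y) ≡ 0 and those with g(x, y) ≡ 0 (mod 5); the common zeros in that column are the intersection.
  x = 0: f ≡ 0 at y ∈ {1, 2}; g ≡ 0 at y ∈ {2, 3}; common: {2}.
  x = 1: f ≡ 0 at y ∈ {3}; g ≡ 0 at y ∈ {2, 4}; common: ∅.
  x = 2: f ≡ 0 at y ∈ {1, 3}; g ≡ 0 at y ∈ {1}; common: {1}.
  x = 3: f ≡ 0 at y ∈ ∅; g ≡ 0 at y ∈ {0, 3}; common: ∅.
  x = 4: f ≡ 0 at y ∈ ∅; g ≡ 0 at y ∈ {0, 4}; common: ∅.
Collecting: common zeros = {(0, 2), (2, 1)}, so the count is 2.
Comparison with the Bézout bound: 2 ≤ 4 = deg(f)·deg(g), as expected for curves with no common component (the affine F_5-count falls short of the bound because intersections may lie at infinity, over extension fields, or carry multiplicity).


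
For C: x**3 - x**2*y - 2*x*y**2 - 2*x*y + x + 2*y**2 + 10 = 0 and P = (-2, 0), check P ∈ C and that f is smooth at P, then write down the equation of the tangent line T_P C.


Tangent line at P: 13*x + 26 = 0.

Step 1: f(-2, 0) = 0, so P lies on C.
Step 2: partial derivatives
  f_x(x, y) = 3*x**2 - 2*x*y - 2*y**2 - 2*y + 1, f_y(x, y) = -x**2 - 4*x*y - 2*x + 4*y.
  f_x(P) = 13, f_y(P) = 0 (gradient nonzero, so P is smooth).
Step 3: tangent line at P: 13·(x − -2) + 0·(y − 0) = 0.
Expanding: 13*x + 26 = 0.


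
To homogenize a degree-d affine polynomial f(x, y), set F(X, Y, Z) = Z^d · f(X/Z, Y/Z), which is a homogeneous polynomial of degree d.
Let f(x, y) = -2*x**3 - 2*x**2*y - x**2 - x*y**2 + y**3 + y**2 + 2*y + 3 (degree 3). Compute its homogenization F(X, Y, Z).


F(X, Y, Z) = -2*X**3 - 2*X**2*Y - X**2*Z - X*Y**2 + Y**3 + Y**2*Z + 2*Y*Z**2 + 3*Z**3

deg(f) = 3.
Substitute x = X/Z, y = Y/Z into f, then multiply by Z^3.
  monomial -2·x^3·y^0 ↦ -2·X^3·Y^0·Z^0.
  monomial -2·x^2·y^1 ↦ -2·X^2·Y^1·Z^0.
  monomial -1·x^2·y^0 ↦ -1·X^2·Y^0·Z^1.
  monomial -1·x^1·y^2 ↦ -1·X^1·Y^2·Z^0.
  monomial 1·x^0·y^3 ↦ 1·X^0·Y^3·Z^0.
  monomial 1·x^0·y^2 ↦ 1·X^0·Y^2·Z^1.
  monomial 2·x^0·y^1 ↦ 2·X^0·Y^1·Z^2.
  monomial 3·x^0·y^0 ↦ 3·X^0·Y^0·Z^3.
Collecting: F(X, Y, Z) = -2*X**3 - 2*X**2*Y - X**2*Z - X*Y**2 + Y**3 + Y**2*Z + 2*Y*Z**2 + 3*Z**3.


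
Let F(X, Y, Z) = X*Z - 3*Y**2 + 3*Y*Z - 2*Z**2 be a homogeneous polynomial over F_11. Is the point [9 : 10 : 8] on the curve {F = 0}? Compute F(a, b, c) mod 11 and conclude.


F(9,10,8) ≡ 5 (mod 11); P is NOT on the curve.

Evaluate F(9, 10, 8) term-by-term (mod 11).
  X*Z ↦ 1·9·1·8 = 72
  -3*Y**2 ↦ -3·1·100·1 = -300
  3*Y*Z ↦ 3·1·10·8 = 240
  -2*Z**2 ↦ -2·1·1·64 = -128
Sum: F(9, 10, 8) = (72) + (-300) + (240) + (-128) = -116.
Reducing mod 11: -116 ≡ 5 (mod 11).
Since F(a, b, c) ≡ 5 ≠ 0 (mod 11), P does NOT lie on the curve.


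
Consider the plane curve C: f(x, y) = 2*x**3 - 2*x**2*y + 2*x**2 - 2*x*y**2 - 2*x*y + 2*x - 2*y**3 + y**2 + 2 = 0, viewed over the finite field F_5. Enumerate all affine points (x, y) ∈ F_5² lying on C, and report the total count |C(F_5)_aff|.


Affine F_5-points: {(0, 2), (0, 4), (1, 2), (2, 0), (3, 0), (4, 0), (4, 4)}; count = 7.

For each of the 25 pairs (x, y) ∈ F_5², evaluate f(x, y) mod 5. Record the zeros.
  x = 0: [0↦2, 1↦1, 2↦0, 3↦2, 4↦0]  zeros at y ∈ {2, 4}
  x = 1: [0↦3, 1↦1, 2↦0, 3↦3, 4↦3]  zeros at y ∈ {2}
  x = 2: [0↦0, 1↦3, 2↦3, 3↦3, 4↦1]  zeros at y ∈ {0}
  x = 3: [0↦0, 1↦4, 2↦1, 3↦4, 4↦1]  zeros at y ∈ {0}
  x = 4: [0↦0, 1↦1, 2↦1, 3↦3, 4↦0]  zeros at y ∈ {0, 4}
Collecting zeros: affine points = {(0, 2), (0, 4), (1, 2), (2, 0), (3, 0), (4, 0), (4, 4)}.
Total count |C(F_5)_aff| = 7.


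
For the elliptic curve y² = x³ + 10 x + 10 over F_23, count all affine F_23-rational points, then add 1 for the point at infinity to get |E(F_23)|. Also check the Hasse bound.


Affine points = {(5, 1), (5, 22), (7, 3), (7, 20), (8, 2), (8, 21), (9, 1), (9, 22), (10, 11), (10, 12), (11, 5), (11, 18), (12, 8), (12, 15), (15, 4), (15, 19)}; affine count = 16; |E(F_23)| = 17.

Discriminant check: Δ ∝ 4a³ + 27b² = 4·10³ + 27·10² = 4·1000 + 27·100 ≡ 7 (mod 23). Nonzero ⇒ E is nonsingular.
For each x ∈ F_23, compute rhs = x³ + 10·x + 10 mod 23, then count y ∈ F_23 with y² ≡ rhs.
  x = 0: rhs = 10, matching y values: none (0 points).
  x = 1: rhs = 21, matching y values: none (0 points).
  x = 2: rhs = 15, matching y values: none (0 points).
  x = 3: rhs = 21, matching y values: none (0 points).
  x = 4: rhs = 22, matching y values: none (0 points).
  x = 5: rhs = 1, matching y values: 1, 22 (2 points).
  x = 6: rhs = 10, matching y values: none (0 points).
  x = 7: rhs = 9, matching y values: 3, 20 (2 points).
  x = 8: rhs = 4, matching y values: 2, 21 (2 points).
  x = 9: rhs = 1, matching y values: 1, 22 (2 points).
  x = 10: rhs = 6, matching y values: 11, 12 (2 points).
  x = 11: rhs = 2, matching y values: 5, 18 (2 points).
  x = 12: rhs = 18, matching y values: 8, 15 (2 points).
  x = 13: rhs = 14, matching y values: none (0 points).
  x = 14: rhs = 19, matching y values: none (0 points).
  x = 15: rhs = 16, matching y values: 4, 19 (2 points).
  x = 16: rhs = 11, matching y values: none (0 points).
  x = 17: rhs = 10, matching y values: none (0 points).
  x = 18: rhs = 19, matching y values: none (0 points).
  x = 19: rhs = 21, matching y values: none (0 points).
  x = 20: rhs = 22, matching y values: none (0 points).
  x = 21: rhs = 5, matching y values: none (0 points).
  x = 22: rhs = 22, matching y values: none (0 points).
Total affine count: 16.
Full point count |E(F_23)| = 16 + 1 = 17.
Hasse bound: |17 − (23+1)| = |-7| = 7 ≤ 2√23 ≈ 9.5917 ✓.


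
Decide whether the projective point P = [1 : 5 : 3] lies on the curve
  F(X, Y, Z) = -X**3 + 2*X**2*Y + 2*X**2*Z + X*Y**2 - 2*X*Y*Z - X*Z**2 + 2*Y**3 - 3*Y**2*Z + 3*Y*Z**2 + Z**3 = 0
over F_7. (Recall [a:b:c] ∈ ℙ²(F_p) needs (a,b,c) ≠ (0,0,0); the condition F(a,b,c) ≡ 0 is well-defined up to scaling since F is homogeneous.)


F(1,5,3) ≡ 6 (mod 7); P is NOT on the curve.

Evaluate F(1, 5, 3) term-by-term (mod 7).
  -X**3 ↦ -1·1·1·1 = -1
  2*X**2*Y ↦ 2·1·5·1 = 10
  2*X**2*Z ↦ 2·1·1·3 = 6
  X*Y**2 ↦ 1·1·25·1 = 25
  -2*X*Y*Z ↦ -2·1·5·3 = -30
  -X*Z**2 ↦ -1·1·1·9 = -9
  2*Y**3 ↦ 2·1·125·1 = 250
  -3*Y**2*Z ↦ -3·1·25·3 = -225
  3*Y*Z**2 ↦ 3·1·5·9 = 135
  Z**3 ↦ 1·1·1·27 = 27
Sum: F(1, 5, 3) = (-1) + (10) + (6) + (25) + (-30) + (-9) + (250) + (-225) + (135) + (27) = 188.
Reducing mod 7: 188 ≡ 6 (mod 7).
Since F(a, b, c) ≡ 6 ≠ 0 (mod 7), P does NOT lie on the curve.


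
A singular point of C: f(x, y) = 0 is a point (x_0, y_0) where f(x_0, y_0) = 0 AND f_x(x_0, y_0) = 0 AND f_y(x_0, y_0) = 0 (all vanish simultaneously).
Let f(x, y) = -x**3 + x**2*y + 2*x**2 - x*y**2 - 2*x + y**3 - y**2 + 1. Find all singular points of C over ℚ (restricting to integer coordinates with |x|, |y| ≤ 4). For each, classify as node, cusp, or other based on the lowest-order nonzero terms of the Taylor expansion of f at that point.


Singular points: {(1, 1)}; classification: cusp.

Compute partial derivatives:
  f_x = -3*x**2 + 2*x*y + 4*x - y**2 - 2.
  f_y = x**2 - 2*x*y + 3*y**2 - 2*y.
Scan x_0 ∈ {−4, ..., 4}. For each x_0, f_y(x_0, y) is a polynomial in y; find its integer roots y ∈ {−4, ..., 4}, then test f_x and f at those candidates.
  x = -4: f_y(-4, y) = 3*y**2 + 6*y + 16; no integer root y with |y| ≤ 4.
  x = -3: f_y(-3, y) = 3*y**2 + 4*y + 9; no integer root y with |y| ≤ 4.
  x = -2: f_y(-2, y) = 3*y**2 + 2*y + 4; no integer root y with |y| ≤ 4.
  x = -1: f_y(-1, y) = 3*y**2 + 1; no integer root y with |y| ≤ 4.
  x = 0: f_y(0, y) = 3*y**2 - 2*y; vanishes at y ∈ {0}. (0, 0): f_x = -2 ≠ 0.
  x = 1: f_y(1, y) = 3*y**2 - 4*y + 1; vanishes at y ∈ {1}. (1, 1): f_x = 0, f = 0 — SINGULAR.
  x = 2: f_y(2, y) = 3*y**2 - 6*y + 4; no integer root y with |y| ≤ 4.
  x = 3: f_y(3, y) = 3*y**2 - 8*y + 9; no integer root y with |y| ≤ 4.
  x = 4: f_y(4, y) = 3*y**2 - 10*y + 16; no integer root y with |y| ≤ 4.
Only singular point on the grid: (1, 1).
Classify: substitute x = 1 + u, y = 1 + v and expand: f = -u**3 + u**2*v - u*v**2 + v**3 + v**2.
No constant or linear terms (consistent with a singular point). Quadratic part: v**2. Cubic part: -u**3 + u**2*v - u*v**2 + v**3.
The quadratic part v**2 is a perfect square, so there is a single (double) tangent line v = 0, i.e. y = 1. Restricting the cubic part to that line (v = 0) leaves -u**3 ≠ 0, so f is not divisible by v and the branch is v² ≈ u**3 to lowest order — this is a cusp.
Classification: cusp.


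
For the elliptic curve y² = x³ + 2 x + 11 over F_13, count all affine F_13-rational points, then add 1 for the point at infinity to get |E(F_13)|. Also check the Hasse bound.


Affine points = {(1, 1), (1, 12), (2, 6), (2, 7), (5, 4), (5, 9), (7, 2), (7, 11), (9, 2), (9, 11), (10, 2), (10, 11), (11, 5), (11, 8)}; affine count = 14; |E(F_13)| = 15.

Discriminant check: Δ ∝ 4a³ + 27b² = 4·2³ + 27·11² = 4·8 + 27·121 ≡ 10 (mod 13). Nonzero ⇒ E is nonsingular.
For each x ∈ F_13, compute rhs = x³ + 2·x + 11 mod 13, then count y ∈ F_13 with y² ≡ rhs.
  x = 0: rhs = 11, matching y values: none (0 points).
  x = 1: rhs = 1, matching y values: 1, 12 (2 points).
  x = 2: rhs = 10, matching y values: 6, 7 (2 points).
  x = 3: rhs = 5, matching y values: none (0 points).
  x = 4: rhs = 5, matching y values: none (0 points).
  x = 5: rhs = 3, matching y values: 4, 9 (2 points).
  x = 6: rhs = 5, matching y values: none (0 points).
  x = 7: rhs = 4, matching y values: 2, 11 (2 points).
  x = 8: rhs = 6, matching y values: none (0 points).
  x = 9: rhs = 4, matching y values: 2, 11 (2 points).
  x = 10: rhs = 4, matching y values: 2, 11 (2 points).
  x = 11: rhs = 12, matching y values: 5, 8 (2 points).
  x = 12: rhs = 8, matching y values: none (0 points).
Total affine count: 14.
Full point count |E(F_13)| = 14 + 1 = 15.
Hasse bound: |15 − (13+1)| = |1| = 1 ≤ 2√13 ≈ 7.2111 ✓.


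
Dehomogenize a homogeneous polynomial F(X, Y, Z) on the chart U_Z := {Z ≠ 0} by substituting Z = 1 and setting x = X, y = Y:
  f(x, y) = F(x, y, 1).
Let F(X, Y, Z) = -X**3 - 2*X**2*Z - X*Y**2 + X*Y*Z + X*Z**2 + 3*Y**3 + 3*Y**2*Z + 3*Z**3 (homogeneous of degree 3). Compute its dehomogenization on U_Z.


f(x, y) = -x**3 - 2*x**2 - x*y**2 + x*y + x + 3*y**3 + 3*y**2 + 3

On U_Z we set Z = 1. Each monomial c·X^i·Y^j·Z^k in F becomes c·x^i·y^j·1^k = c·x^i·y^j.
Substituting Z = 1: F(X, Y, 1) = -x**3 - 2*x**2 - x*y**2 + x*y + x + 3*y**3 + 3*y**2 + 3.
Note: deg(f) ≤ deg(F) = 3; strict inequality happens when F is divisible by Z (lost terms).


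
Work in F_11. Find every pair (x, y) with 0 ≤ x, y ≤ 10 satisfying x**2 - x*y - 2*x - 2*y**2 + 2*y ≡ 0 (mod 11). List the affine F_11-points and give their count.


Affine F_11-points: {(0, 0), (0, 1), (1, 8), (1, 9), (2, 0), (3, 1), (3, 4), (9, 5), (9, 8), (10, 9)}; count = 10.

For each of the 121 pairs (x, y) ∈ F_11², evaluate f(x, y) mod 11. Record the zeros.
  x = 0: [0↦0, 1↦0, 2↦7, 3↦10, 4↦9, 5↦4, 6↦6, 7↦4, 8↦9, 9↦10, 10↦7]  zeros at y ∈ {0, 1}
  x = 1: [0↦10, 1↦9, 2↦4, 3↦6, 4↦4, 5↦9, 6↦10, 7↦7, 8↦0, 9↦0, 10↦7]  zeros at y ∈ {8, 9}
  x = 2: [0↦0, 1↦9, 2↦3, 3↦4, 4↦1, 5↦5, 6↦5, 7↦1, 8↦4, 9↦3, 10↦9]  zeros at y ∈ {0}
  x = 3: [0↦3, 1↦0, 2↦4, 3↦4, 4↦0, 5↦3, 6↦2, 7↦8, 8↦10, 9↦8, 10↦2]  zeros at y ∈ {1, 4}
  x = 4: [0↦8, 1↦4, 2↦7, 3↦6, 4↦1, 5↦3, 6↦1, 7↦6, 8↦7, 9↦4, 10↦8]  zeros at y ∈ ∅
  x = 5: [0↦4, 1↦10, 2↦1, 3↦10, 4↦4, 5↦5, 6↦2, 7↦6, 8↦6, 9↦2, 10↦5]  zeros at y ∈ ∅
  x = 6: [0↦2, 1↦7, 2↦8, 3↦5, 4↦9, 5↦9, 6↦5, 7↦8, 8↦7, 9↦2, 10↦4]  zeros at y ∈ ∅
  x = 7: [0↦2, 1↦6, 2↦6, 3↦2, 4↦5, 5↦4, 6↦10, 7↦1, 8↦10, 9↦4, 10↦5]  zeros at y ∈ ∅
  x = 8: [0↦4, 1↦7, 2↦6, 3↦1, 4↦3, 5↦1, 6↦6, 7↦7, 8↦4, 9↦8, 10↦8]  zeros at y ∈ ∅
  x = 9: [0↦8, 1↦10, 2↦8, 3↦2, 4↦3, 5↦0, 6↦4, 7↦4, 8↦0, 9↦3, 10↦2]  zeros at y ∈ {5, 8}
  x = 10: [0↦3, 1↦4, 2↦1, 3↦5, 4↦5, 5↦1, 6↦4, 7↦3, 8↦9, 9↦0, 10↦9]  zeros at y ∈ {9}
Collecting zeros: affine points = {(0, 0), (0, 1), (1, 8), (1, 9), (2, 0), (3, 1), (3, 4), (9, 5), (9, 8), (10, 9)}.
Total count |C(F_11)_aff| = 10.


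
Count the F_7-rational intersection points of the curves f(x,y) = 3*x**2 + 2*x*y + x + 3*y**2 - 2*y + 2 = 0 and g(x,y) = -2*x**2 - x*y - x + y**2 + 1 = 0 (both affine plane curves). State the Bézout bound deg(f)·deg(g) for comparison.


Common zeros: {(4, 4)}; count = 1; Bézout bound = 4.

deg(f) = 2, deg(g) = 2, so Bézout bound = 4.
Scan x ∈ F_7. For each x, list the y ∈ F_7 with f(x, y) ≡ 0 and those with g(x, y) ≡ 0 (mod 7); the common zeros in that column are the intersection.
  x = 0: f ≡ 0 at y ∈ {4, 6}; g ≡ 0 at y ∈ ∅; common: ∅.
  x = 1: f ≡ 0 at y ∈ ∅; g ≡ 0 at y ∈ {2, 6}; common: ∅.
  x = 2: f ≡ 0 at y ∈ {1, 3}; g ≡ 0 at y ∈ ∅; common: ∅.
  x = 3: f ≡ 0 at y ∈ ∅; g ≡ 0 at y ∈ ∅; common: ∅.
  x = 4: f ≡ 0 at y ∈ {1, 4}; g ≡ 0 at y ∈ {0, 4}; common: {4}.
  x = 5: f ≡ 0 at y ∈ {3, 6}; g ≡ 0 at y ∈ ∅; common: ∅.
  x = 6: f ≡ 0 at y ∈ ∅; g ≡ 0 at y ∈ {0, 6}; common: ∅.
Collecting: common zeros = {(4, 4)}, so the count is 1.
Comparison with the Bézout bound: 1 ≤ 4 = deg(f)·deg(g), as expected for curves with no common component (the affine F_7-count falls short of the bound because intersections may lie at infinity, over extension fields, or carry multiplicity).


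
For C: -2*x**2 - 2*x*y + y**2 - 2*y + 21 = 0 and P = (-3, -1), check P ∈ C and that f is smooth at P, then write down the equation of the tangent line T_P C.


Tangent line at P: 14*x + 2*y + 44 = 0.

Step 1: f(-3, -1) = 0, so P lies on C.
Step 2: partial derivatives
  f_x(x, y) = -4*x - 2*y, f_y(x, y) = -2*x + 2*y - 2.
  f_x(P) = 14, f_y(P) = 2 (gradient nonzero, so P is smooth).
Step 3: tangent line at P: 14·(x − -3) + 2·(y − -1) = 0.
Expanding: 14*x + 2*y + 44 = 0.


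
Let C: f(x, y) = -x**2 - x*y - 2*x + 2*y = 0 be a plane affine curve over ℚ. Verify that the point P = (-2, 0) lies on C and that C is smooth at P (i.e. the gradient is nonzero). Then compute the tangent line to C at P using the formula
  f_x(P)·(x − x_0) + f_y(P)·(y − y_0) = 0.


Tangent line at P: 2*x + 4*y + 4 = 0.

Step 1: f(-2, 0) = 0, so P lies on C.
Step 2: partial derivatives
  f_x(x, y) = -2*x - y - 2, f_y(x, y) = 2 - x.
  f_x(P) = 2, f_y(P) = 4 (gradient nonzero, so P is smooth).
Step 3: tangent line at P: 2·(x − -2) + 4·(y − 0) = 0.
Expanding: 2*x + 4*y + 4 = 0.


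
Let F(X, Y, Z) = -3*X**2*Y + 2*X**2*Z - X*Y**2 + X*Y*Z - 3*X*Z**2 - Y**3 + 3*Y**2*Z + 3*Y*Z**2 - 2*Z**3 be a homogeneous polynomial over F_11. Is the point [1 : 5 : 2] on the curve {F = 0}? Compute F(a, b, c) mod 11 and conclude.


F(1,5,2) ≡ 9 (mod 11); P is NOT on the curve.

Evaluate F(1, 5, 2) term-by-term (mod 11).
  -3*X**2*Y ↦ -3·1·5·1 = -15
  2*X**2*Z ↦ 2·1·1·2 = 4
  -X*Y**2 ↦ -1·1·25·1 = -25
  X*Y*Z ↦ 1·1·5·2 = 10
  -3*X*Z**2 ↦ -3·1·1·4 = -12
  -Y**3 ↦ -1·1·125·1 = -125
  3*Y**2*Z ↦ 3·1·25·2 = 150
  3*Y*Z**2 ↦ 3·1·5·4 = 60
  -2*Z**3 ↦ -2·1·1·8 = -16
Sum: F(1, 5, 2) = (-15) + (4) + (-25) + (10) + (-12) + (-125) + (150) + (60) + (-16) = 31.
Reducing mod 11: 31 ≡ 9 (mod 11).
Since F(a, b, c) ≡ 9 ≠ 0 (mod 11), P does NOT lie on the curve.


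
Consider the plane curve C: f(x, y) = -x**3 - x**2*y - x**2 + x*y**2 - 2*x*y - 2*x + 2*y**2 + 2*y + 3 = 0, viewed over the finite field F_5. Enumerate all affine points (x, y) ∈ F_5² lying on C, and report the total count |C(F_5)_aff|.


Affine F_5-points: {(0, 2), (2, 1), (2, 3), (3, 2), (4, 0), (4, 2)}; count = 6.

For each of the 25 pairs (x, y) ∈ F_5², evaluate f(x, y) mod 5. Record the zeros.
  x = 0: [0↦3, 1↦2, 2↦0, 3↦2, 4↦3]  zeros at y ∈ {2}
  x = 1: [0↦4, 1↦1, 2↦4, 3↦3, 4↦3]  zeros at y ∈ ∅
  x = 2: [0↦2, 1↦0, 2↦1, 3↦0, 4↦2]  zeros at y ∈ {1, 3}
  x = 3: [0↦1, 1↦3, 2↦0, 3↦2, 4↦4]  zeros at y ∈ {2}
  x = 4: [0↦0, 1↦4, 2↦0, 3↦3, 4↦3]  zeros at y ∈ {0, 2}
Collecting zeros: affine points = {(0, 2), (2, 1), (2, 3), (3, 2), (4, 0), (4, 2)}.
Total count |C(F_5)_aff| = 6.


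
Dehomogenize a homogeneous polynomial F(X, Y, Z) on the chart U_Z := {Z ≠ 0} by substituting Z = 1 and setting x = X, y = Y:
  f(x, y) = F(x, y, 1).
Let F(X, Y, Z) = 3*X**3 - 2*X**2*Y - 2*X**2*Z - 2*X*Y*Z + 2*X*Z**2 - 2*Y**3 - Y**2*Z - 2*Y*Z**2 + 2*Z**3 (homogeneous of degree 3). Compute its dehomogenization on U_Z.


f(x, y) = 3*x**3 - 2*x**2*y - 2*x**2 - 2*x*y + 2*x - 2*y**3 - y**2 - 2*y + 2

On U_Z we set Z = 1. Each monomial c·X^i·Y^j·Z^k in F becomes c·x^i·y^j·1^k = c·x^i·y^j.
Substituting Z = 1: F(X, Y, 1) = 3*x**3 - 2*x**2*y - 2*x**2 - 2*x*y + 2*x - 2*y**3 - y**2 - 2*y + 2.
Note: deg(f) ≤ deg(F) = 3; strict inequality happens when F is divisible by Z (lost terms).


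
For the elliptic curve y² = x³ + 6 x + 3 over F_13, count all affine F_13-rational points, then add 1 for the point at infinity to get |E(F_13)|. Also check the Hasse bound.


Affine points = {(0, 4), (0, 9), (1, 6), (1, 7), (2, 6), (2, 7), (3, 3), (3, 10), (4, 0), (8, 2), (8, 11), (10, 6), (10, 7), (11, 3), (11, 10), (12, 3), (12, 10)}; affine count = 17; |E(F_13)| = 18.

Discriminant check: Δ ∝ 4a³ + 27b² = 4·6³ + 27·3² = 4·216 + 27·9 ≡ 2 (mod 13). Nonzero ⇒ E is nonsingular.
For each x ∈ F_13, compute rhs = x³ + 6·x + 3 mod 13, then count y ∈ F_13 with y² ≡ rhs.
  x = 0: rhs = 3, matching y values: 4, 9 (2 points).
  x = 1: rhs = 10, matching y values: 6, 7 (2 points).
  x = 2: rhs = 10, matching y values: 6, 7 (2 points).
  x = 3: rhs = 9, matching y values: 3, 10 (2 points).
  x = 4: rhs = 0, matching y values: 0 (1 points).
  x = 5: rhs = 2, matching y values: none (0 points).
  x = 6: rhs = 8, matching y values: none (0 points).
  x = 7: rhs = 11, matching y values: none (0 points).
  x = 8: rhs = 4, matching y values: 2, 11 (2 points).
  x = 9: rhs = 6, matching y values: none (0 points).
  x = 10: rhs = 10, matching y values: 6, 7 (2 points).
  x = 11: rhs = 9, matching y values: 3, 10 (2 points).
  x = 12: rhs = 9, matching y values: 3, 10 (2 points).
Total affine count: 17.
Full point count |E(F_13)| = 17 + 1 = 18.
Hasse bound: |18 − (13+1)| = |4| = 4 ≤ 2√13 ≈ 7.2111 ✓.


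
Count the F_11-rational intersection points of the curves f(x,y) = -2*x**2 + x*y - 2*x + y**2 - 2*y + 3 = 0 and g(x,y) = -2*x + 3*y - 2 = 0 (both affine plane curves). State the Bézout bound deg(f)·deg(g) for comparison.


Common zeros: ∅; count = 0; Bézout bound = 2.

deg(f) = 2, deg(g) = 1, so Bézout bound = 2.
Scan x ∈ F_11. For each x, list the y ∈ F_11 with f(x, y) ≡ 0 and those with g(x, y) ≡ 0 (mod 11); the common zeros in that column are the intersection.
  x = 0: f ≡ 0 at y ∈ {4, 9}; g ≡ 0 at y ∈ {8}; common: ∅.
  x = 1: f ≡ 0 at y ∈ {4, 8}; g ≡ 0 at y ∈ {5}; common: ∅.
  x = 2: f ≡ 0 at y ∈ {3, 8}; g ≡ 0 at y ∈ {2}; common: ∅.
  x = 3: f ≡ 0 at y ∈ ∅; g ≡ 0 at y ∈ {10}; common: ∅.
  x = 4: f ≡ 0 at y ∈ {3, 6}; g ≡ 0 at y ∈ {7}; common: ∅.
  x = 5: f ≡ 0 at y ∈ ∅; g ≡ 0 at y ∈ {4}; common: ∅.
  x = 6: f ≡ 0 at y ∈ ∅; g ≡ 0 at y ∈ {1}; common: ∅.
  x = 7: f ≡ 0 at y ∈ ∅; g ≡ 0 at y ∈ {9}; common: ∅.
  x = 8: f ≡ 0 at y ∈ ∅; g ≡ 0 at y ∈ {6}; common: ∅.
  x = 9: f ≡ 0 at y ∈ {6, 9}; g ≡ 0 at y ∈ {3}; common: ∅.
  x = 10: f ≡ 0 at y ∈ ∅; g ≡ 0 at y ∈ {0}; common: ∅.
Collecting: common zeros = ∅, so the count is 0.
Comparison with the Bézout bound: 0 ≤ 2 = deg(f)·deg(g), as expected for curves with no common component (the affine F_11-count falls short of the bound because intersections may lie at infinity, over extension fields, or carry multiplicity).


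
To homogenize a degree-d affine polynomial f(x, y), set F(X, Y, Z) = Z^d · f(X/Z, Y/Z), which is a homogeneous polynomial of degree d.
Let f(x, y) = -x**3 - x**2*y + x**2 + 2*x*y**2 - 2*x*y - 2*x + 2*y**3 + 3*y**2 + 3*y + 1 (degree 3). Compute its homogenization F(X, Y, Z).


F(X, Y, Z) = -X**3 - X**2*Y + X**2*Z + 2*X*Y**2 - 2*X*Y*Z - 2*X*Z**2 + 2*Y**3 + 3*Y**2*Z + 3*Y*Z**2 + Z**3

deg(f) = 3.
Substitute x = X/Z, y = Y/Z into f, then multiply by Z^3.
  monomial -1·x^3·y^0 ↦ -1·X^3·Y^0·Z^0.
  monomial -1·x^2·y^1 ↦ -1·X^2·Y^1·Z^0.
  monomial 1·x^2·y^0 ↦ 1·X^2·Y^0·Z^1.
  monomial 2·x^1·y^2 ↦ 2·X^1·Y^2·Z^0.
  monomial -2·x^1·y^1 ↦ -2·X^1·Y^1·Z^1.
  monomial -2·x^1·y^0 ↦ -2·X^1·Y^0·Z^2.
  monomial 2·x^0·y^3 ↦ 2·X^0·Y^3·Z^0.
  monomial 3·x^0·y^2 ↦ 3·X^0·Y^2·Z^1.
  monomial 3·x^0·y^1 ↦ 3·X^0·Y^1·Z^2.
  monomial 1·x^0·y^0 ↦ 1·X^0·Y^0·Z^3.
Collecting: F(X, Y, Z) = -X**3 - X**2*Y + X**2*Z + 2*X*Y**2 - 2*X*Y*Z - 2*X*Z**2 + 2*Y**3 + 3*Y**2*Z + 3*Y*Z**2 + Z**3.


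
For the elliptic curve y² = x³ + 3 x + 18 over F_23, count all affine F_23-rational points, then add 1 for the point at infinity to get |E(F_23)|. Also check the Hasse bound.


Affine points = {(0, 8), (0, 15), (2, 3), (2, 20), (3, 10), (3, 13), (4, 5), (4, 18), (8, 5), (8, 18), (10, 6), (10, 17), (11, 5), (11, 18), (13, 0), (18, 4), (18, 19), (21, 2), (21, 21)}; affine count = 19; |E(F_23)| = 20.

Discriminant check: Δ ∝ 4a³ + 27b² = 4·3³ + 27·18² = 4·27 + 27·324 ≡ 1 (mod 23). Nonzero ⇒ E is nonsingular.
For each x ∈ F_23, compute rhs = x³ + 3·x + 18 mod 23, then count y ∈ F_23 with y² ≡ rhs.
  x = 0: rhs = 18, matching y values: 8, 15 (2 points).
  x = 1: rhs = 22, matching y values: none (0 points).
  x = 2: rhs = 9, matching y values: 3, 20 (2 points).
  x = 3: rhs = 8, matching y values: 10, 13 (2 points).
  x = 4: rhs = 2, matching y values: 5, 18 (2 points).
  x = 5: rhs = 20, matching y values: none (0 points).
  x = 6: rhs = 22, matching y values: none (0 points).
  x = 7: rhs = 14, matching y values: none (0 points).
  x = 8: rhs = 2, matching y values: 5, 18 (2 points).
  x = 9: rhs = 15, matching y values: none (0 points).
  x = 10: rhs = 13, matching y values: 6, 17 (2 points).
  x = 11: rhs = 2, matching y values: 5, 18 (2 points).
  x = 12: rhs = 11, matching y values: none (0 points).
  x = 13: rhs = 0, matching y values: 0 (1 points).
  x = 14: rhs = 21, matching y values: none (0 points).
  x = 15: rhs = 11, matching y values: none (0 points).
  x = 16: rhs = 22, matching y values: none (0 points).
  x = 17: rhs = 14, matching y values: none (0 points).
  x = 18: rhs = 16, matching y values: 4, 19 (2 points).
  x = 19: rhs = 11, matching y values: none (0 points).
  x = 20: rhs = 5, matching y values: none (0 points).
  x = 21: rhs = 4, matching y values: 2, 21 (2 points).
  x = 22: rhs = 14, matching y values: none (0 points).
Total affine count: 19.
Full point count |E(F_23)| = 19 + 1 = 20.
Hasse bound: |20 − (23+1)| = |-4| = 4 ≤ 2√23 ≈ 9.5917 ✓.


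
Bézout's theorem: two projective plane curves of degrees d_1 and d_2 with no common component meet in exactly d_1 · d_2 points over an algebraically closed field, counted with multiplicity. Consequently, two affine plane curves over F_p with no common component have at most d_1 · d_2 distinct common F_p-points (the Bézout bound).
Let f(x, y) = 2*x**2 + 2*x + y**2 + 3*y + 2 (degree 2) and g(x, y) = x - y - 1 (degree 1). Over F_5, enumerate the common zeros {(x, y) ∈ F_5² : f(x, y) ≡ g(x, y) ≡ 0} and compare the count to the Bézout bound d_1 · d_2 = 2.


Common zeros: {(0, 4), (4, 3)}; count = 2; Bézout bound = 2.

deg(f) = 2, deg(g) = 1, so Bézout bound = 2.
Scan x ∈ F_5. For each x, list the y ∈ F_5 with f(x, y) ≡ 0 and those with g(x, y) ≡ 0 (mod 5); the common zeros in that column are the intersection.
  x = 0: f ≡ 0 at y ∈ {3, 4}; g ≡ 0 at y ∈ {4}; common: {4}.
  x = 1: f ≡ 0 at y ∈ {1}; g ≡ 0 at y ∈ {0}; common: ∅.
  x = 2: f ≡ 0 at y ∈ ∅; g ≡ 0 at y ∈ {1}; common: ∅.
  x = 3: f ≡ 0 at y ∈ {1}; g ≡ 0 at y ∈ {2}; common: ∅.
  x = 4: f ≡ 0 at y ∈ {3, 4}; g ≡ 0 at y ∈ {3}; common: {3}.
Collecting: common zeros = {(0, 4), (4, 3)}, so the count is 2.
Comparison with the Bézout bound: 2 ≤ 2 = deg(f)·deg(g), as expected for curves with no common component (the bound is attained).


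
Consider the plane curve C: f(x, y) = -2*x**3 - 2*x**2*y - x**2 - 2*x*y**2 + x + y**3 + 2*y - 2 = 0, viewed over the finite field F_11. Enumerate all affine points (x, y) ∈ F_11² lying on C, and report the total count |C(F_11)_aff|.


Affine F_11-points: {(2, 4), (3, 2), (4, 10), (5, 6), (6, 6), (6, 7), (6, 10), (7, 10), (8, 9), (10, 6), (10, 8)}; count = 11.

For each of the 121 pairs (x, y) ∈ F_11², evaluate f(x, y) mod 11. Record the zeros.
  x = 0: [0↦9, 1↦1, 2↦10, 3↦9, 4↦4, 5↦1, 6↦6, 7↦3, 8↦9, 9↦8, 10↦6]  zeros at y ∈ ∅
  x = 1: [0↦7, 1↦6, 2↦7, 3↦5, 4↦6, 5↦5, 6↦8, 7↦10, 8↦6, 9↦2, 10↦4]  zeros at y ∈ ∅
  x = 2: [0↦2, 1↦4, 2↦4, 3↦8, 4↦0, 5↦8, 6↦5, 7↦8, 8↦1, 9↦1, 10↦3]  zeros at y ∈ {4}
  x = 3: [0↦4, 1↦5, 2↦0, 3↦6, 4↦7, 5↦9, 6↦7, 7↦7, 8↦4, 9↦4, 10↦2]  zeros at y ∈ {2}
  x = 4: [0↦1, 1↦8, 2↦5, 3↦9, 4↦4, 5↦7, 6↦2, 7↦6, 8↦3, 9↦10, 10↦0]  zeros at y ∈ {10}
  x = 5: [0↦3, 1↦1, 2↦7, 3↦5, 4↦1, 5↦1, 6↦0, 7↦4, 8↦8, 9↦7, 10↦7]  zeros at y ∈ {6}
  x = 6: [0↦9, 1↦5, 2↦5, 3↦4, 4↦8, 5↦1, 6↦0, 7↦0, 8↦7, 9↦5, 10↦0]  zeros at y ∈ {6, 7, 10}
  x = 7: [0↦7, 1↦8, 2↦9, 3↦5, 4↦2, 5↦6, 6↦1, 7↦4, 8↦10, 9↦3, 10↦0]  zeros at y ∈ {10}
  x = 8: [0↦7, 1↦9, 2↦7, 3↦7, 4↦4, 5↦4, 6↦2, 7↦4, 8↦5, 9↦0, 10↦6]  zeros at y ∈ {9}
  x = 9: [0↦8, 1↦7, 2↦9, 3↦9, 4↦2, 5↦5, 6↦2, 7↦10, 8↦2, 9↦6, 10↦6]  zeros at y ∈ ∅
  x = 10: [0↦9, 1↦1, 2↦3, 3↦10, 4↦6, 5↦8, 6↦0, 7↦10, 8↦0, 9↦9, 10↦10]  zeros at y ∈ {6, 8}
Collecting zeros: affine points = {(2, 4), (3, 2), (4, 10), (5, 6), (6, 6), (6, 7), (6, 10), (7, 10), (8, 9), (10, 6), (10, 8)}.
Total count |C(F_11)_aff| = 11.


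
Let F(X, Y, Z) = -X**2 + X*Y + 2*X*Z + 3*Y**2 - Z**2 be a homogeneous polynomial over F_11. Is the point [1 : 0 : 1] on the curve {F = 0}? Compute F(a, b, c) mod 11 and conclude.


F(1,0,1) ≡ 0 (mod 11); P is on the curve.

Evaluate F(1, 0, 1) term-by-term (mod 11).
  -X**2 ↦ -1·1·1·1 = -1
  X*Y ↦ 1·1·0·1 = 0
  2*X*Z ↦ 2·1·1·1 = 2
  3*Y**2 ↦ 3·1·0·1 = 0
  -Z**2 ↦ -1·1·1·1 = -1
Sum: F(1, 0, 1) = (-1) + (0) + (2) + (0) + (-1) = 0.
Reducing mod 11: 0 ≡ 0 (mod 11).
Since F(a, b, c) ≡ 0 (mod 11), P lies on the curve.


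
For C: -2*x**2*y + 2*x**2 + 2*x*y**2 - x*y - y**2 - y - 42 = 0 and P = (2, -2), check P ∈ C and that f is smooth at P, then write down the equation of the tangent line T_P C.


Tangent line at P: 34*x - 23*y - 114 = 0.

Step 1: f(2, -2) = 0, so P lies on C.
Step 2: partial derivatives
  f_x(x, y) = -4*x*y + 4*x + 2*y**2 - y, f_y(x, y) = -2*x**2 + 4*x*y - x - 2*y - 1.
  f_x(P) = 34, f_y(P) = -23 (gradient nonzero, so P is smooth).
Step 3: tangent line at P: 34·(x − 2) + -23·(y − -2) = 0.
Expanding: 34*x - 23*y - 114 = 0.


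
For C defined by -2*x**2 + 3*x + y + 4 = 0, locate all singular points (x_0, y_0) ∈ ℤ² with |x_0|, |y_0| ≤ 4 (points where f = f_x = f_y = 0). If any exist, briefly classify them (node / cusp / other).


No singular points in the scanned grid; C is smooth there.

Compute partial derivatives:
  f_x = 3 - 4*x.
  f_y = 1.
f_y = 1 is a nonzero constant, so f_y never vanishes: no point (x, y) can satisfy f = f_x = f_y = 0. In particular no (x, y) ∈ {−4, ..., 4}² is singular; the curve is smooth.


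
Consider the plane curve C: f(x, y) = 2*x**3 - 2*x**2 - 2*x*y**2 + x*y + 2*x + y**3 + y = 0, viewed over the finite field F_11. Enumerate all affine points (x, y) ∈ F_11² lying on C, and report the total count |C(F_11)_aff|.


Affine F_11-points: {(0, 0), (3, 6), (5, 3), (6, 6), (6, 7), (6, 10), (8, 5)}; count = 7.

For each of the 121 pairs (x, y) ∈ F_11², evaluate f(x, y) mod 11. Record the zeros.
  x = 0: [0↦0, 1↦2, 2↦10, 3↦8, 4↦2, 5↦9, 6↦2, 7↦9, 8↦3, 9↦1, 10↦9]  zeros at y ∈ {0}
  x = 1: [0↦2, 1↦3, 2↦6, 3↦6, 4↦9, 5↦10, 6↦4, 7↦8, 8↦6, 9↦4, 10↦8]  zeros at y ∈ ∅
  x = 2: [0↦1, 1↦1, 2↦10, 3↦1, 4↦2, 5↦8, 6↦3, 7↦4, 8↦6, 9↦4, 10↦4]  zeros at y ∈ ∅
  x = 3: [0↦9, 1↦8, 2↦1, 3↦5, 4↦4, 5↦4, 6↦0, 7↦9, 8↦4, 9↦2, 10↦9]  zeros at y ∈ {6}
  x = 4: [0↦5, 1↦3, 2↦2, 3↦8, 4↦5, 5↦10, 6↦7, 7↦2, 8↦1, 9↦10, 10↦2]  zeros at y ∈ ∅
  x = 5: [0↦1, 1↦9, 2↦3, 3↦0, 4↦6, 5↦5, 6↦3, 7↦6, 8↦9, 9↦7, 10↦6]  zeros at y ∈ {3}
  x = 6: [0↦9, 1↦5, 2↦5, 3↦4, 4↦8, 5↦1, 6↦0, 7↦0, 8↦7, 9↦5, 10↦0]  zeros at y ∈ {6, 7, 10}
  x = 7: [0↦8, 1↦3, 2↦9, 3↦10, 4↦1, 5↦10, 6↦10, 7↦7, 8↦7, 9↦5, 10↦7]  zeros at y ∈ ∅
  x = 8: [0↦10, 1↦4, 2↦5, 3↦8, 4↦8, 5↦0, 6↦1, 7↦6, 8↦10, 9↦8, 10↦6]  zeros at y ∈ {5}
  x = 9: [0↦5, 1↦9, 2↦5, 3↦10, 4↦8, 5↦5, 6↦7, 7↦9, 8↦6, 9↦4, 10↦9]  zeros at y ∈ ∅
  x = 10: [0↦5, 1↦8, 2↦10, 3↦6, 4↦2, 5↦4, 6↦7, 7↦6, 8↦7, 9↦5, 10↦6]  zeros at y ∈ ∅
Collecting zeros: affine points = {(0, 0), (3, 6), (5, 3), (6, 6), (6, 7), (6, 10), (8, 5)}.
Total count |C(F_11)_aff| = 7.


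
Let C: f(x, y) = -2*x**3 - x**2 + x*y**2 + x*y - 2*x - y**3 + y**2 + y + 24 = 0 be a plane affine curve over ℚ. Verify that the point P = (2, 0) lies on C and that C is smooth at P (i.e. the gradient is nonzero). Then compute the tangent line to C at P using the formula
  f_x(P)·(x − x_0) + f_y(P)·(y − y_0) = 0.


Tangent line at P: -30*x + 3*y + 60 = 0.

Step 1: f(2, 0) = 0, so P lies on C.
Step 2: partial derivatives
  f_x(x, y) = -6*x**2 - 2*x + y**2 + y - 2, f_y(x, y) = 2*x*y + x - 3*y**2 + 2*y + 1.
  f_x(P) = -30, f_y(P) = 3 (gradient nonzero, so P is smooth).
Step 3: tangent line at P: -30·(x − 2) + 3·(y − 0) = 0.
Expanding: -30*x + 3*y + 60 = 0.


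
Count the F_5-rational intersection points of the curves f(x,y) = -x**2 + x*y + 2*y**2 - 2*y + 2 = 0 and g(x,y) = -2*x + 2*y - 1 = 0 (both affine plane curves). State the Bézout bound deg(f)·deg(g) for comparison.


Common zeros: ∅; count = 0; Bézout bound = 2.

deg(f) = 2, deg(g) = 1, so Bézout bound = 2.
Scan x ∈ F_5. For each x, list the y ∈ F_5 with f(x, y) ≡ 0 and those with g(x, y) ≡ 0 (mod 5); the common zeros in that column are the intersection.
  x = 0: f ≡ 0 at y ∈ ∅; g ≡ 0 at y ∈ {3}; common: ∅.
  x = 1: f ≡ 0 at y ∈ ∅; g ≡ 0 at y ∈ {4}; common: ∅.
  x = 2: f ≡ 0 at y ∈ {1, 4}; g ≡ 0 at y ∈ {0}; common: ∅.
  x = 3: f ≡ 0 at y ∈ ∅; g ≡ 0 at y ∈ {1}; common: ∅.
  x = 4: f ≡ 0 at y ∈ {1, 3}; g ≡ 0 at y ∈ {2}; common: ∅.
Collecting: common zeros = ∅, so the count is 0.
Comparison with the Bézout bound: 0 ≤ 2 = deg(f)·deg(g), as expected for curves with no common component (the affine F_5-count falls short of the bound because intersections may lie at infinity, over extension fields, or carry multiplicity).
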